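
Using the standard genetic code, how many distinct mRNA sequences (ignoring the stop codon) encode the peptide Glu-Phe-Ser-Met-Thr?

Glu: 2 codons.
Phe: 2 codons.
Ser: 6 codons.
Met: 1 codon.
Thr: 4 codons.
2 × 2 × 6 × 1 × 4 = 96.

96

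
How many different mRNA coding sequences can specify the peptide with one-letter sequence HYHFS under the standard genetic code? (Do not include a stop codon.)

His: 2 codons.
Tyr: 2 codons.
His: 2 codons.
Phe: 2 codons.
Ser: 6 codons.
2 × 2 × 2 × 2 × 6 = 96.

96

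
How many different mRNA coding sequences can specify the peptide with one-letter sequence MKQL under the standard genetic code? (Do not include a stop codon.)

24

Met: 1 codon.
Lys: 2 codons.
Gln: 2 codons.
Leu: 6 codons.
1 × 2 × 2 × 6 = 24.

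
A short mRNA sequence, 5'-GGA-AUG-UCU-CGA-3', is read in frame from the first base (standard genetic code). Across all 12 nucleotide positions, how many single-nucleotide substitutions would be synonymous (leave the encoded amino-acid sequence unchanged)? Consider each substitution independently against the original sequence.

Codon 1 (GGA, Gly): 3 synonymous substitutions.
Codon 2 (AUG, Met): 0 synonymous substitutions.
Codon 3 (UCU, Ser): 3 synonymous substitutions.
Codon 4 (CGA, Arg): 4 synonymous substitutions.
Total: 3 + 0 + 3 + 4 = 10.

10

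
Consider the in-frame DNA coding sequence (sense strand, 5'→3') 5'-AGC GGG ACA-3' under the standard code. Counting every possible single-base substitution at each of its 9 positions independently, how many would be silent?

Codon 1 (AGC, Ser): 1 synonymous substitution.
Codon 2 (GGG, Gly): 3 synonymous substitutions.
Codon 3 (ACA, Thr): 3 synonymous substitutions.
Total: 1 + 3 + 3 = 7.

7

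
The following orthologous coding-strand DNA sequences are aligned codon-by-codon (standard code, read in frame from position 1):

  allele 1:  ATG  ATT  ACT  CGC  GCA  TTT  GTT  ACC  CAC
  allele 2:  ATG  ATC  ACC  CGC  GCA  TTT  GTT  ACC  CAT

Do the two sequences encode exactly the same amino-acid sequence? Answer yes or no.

yes

Codon 1: ATG Met / ATG Met — identical.
Codon 2: ATT Ile / ATC Ile — synonymous.
Codon 3: ACT Thr / ACC Thr — synonymous.
Codon 4: CGC Arg / CGC Arg — identical.
Codon 5: GCA Ala / GCA Ala — identical.
Codon 6: TTT Phe / TTT Phe — identical.
Codon 7: GTT Val / GTT Val — identical.
Codon 8: ACC Thr / ACC Thr — identical.
Codon 9: CAC His / CAT His — synonymous.
Nonsynonymous differences: 0 → same protein.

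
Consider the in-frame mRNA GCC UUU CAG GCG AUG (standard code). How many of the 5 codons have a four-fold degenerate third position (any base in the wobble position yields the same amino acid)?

2

Codon 1 GCC (Ala): third position 4-fold.
Codon 2 UUU (Phe): third position 2-fold.
Codon 3 CAG (Gln): third position 2-fold.
Codon 4 GCG (Ala): third position 4-fold.
Codon 5 AUG (Met): third position 1-fold.
Four-fold degenerate third positions: 2.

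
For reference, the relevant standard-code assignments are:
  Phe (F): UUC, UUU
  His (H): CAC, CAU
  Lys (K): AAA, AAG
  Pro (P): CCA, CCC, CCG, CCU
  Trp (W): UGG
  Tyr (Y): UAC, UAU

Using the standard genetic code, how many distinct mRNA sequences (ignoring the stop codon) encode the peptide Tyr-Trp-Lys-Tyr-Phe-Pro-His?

Tyr: 2 codons.
Trp: 1 codon.
Lys: 2 codons.
Tyr: 2 codons.
Phe: 2 codons.
Pro: 4 codons.
His: 2 codons.
2 × 1 × 2 × 2 × 2 × 4 × 2 = 128.

128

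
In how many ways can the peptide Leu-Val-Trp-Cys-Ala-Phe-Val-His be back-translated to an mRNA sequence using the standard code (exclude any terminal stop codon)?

Leu: 6 codons.
Val: 4 codons.
Trp: 1 codon.
Cys: 2 codons.
Ala: 4 codons.
Phe: 2 codons.
Val: 4 codons.
His: 2 codons.
6 × 4 × 1 × 2 × 4 × 2 × 4 × 2 = 3072.

3072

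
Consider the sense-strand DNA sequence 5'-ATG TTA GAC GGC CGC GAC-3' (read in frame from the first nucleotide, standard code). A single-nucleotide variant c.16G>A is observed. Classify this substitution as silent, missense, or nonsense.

Position 16 falls in codon 6: GAC → Asp.
After the substitution the codon is AAC → Asn.
Asp ≠ Asn, so this is a missense mutation.

missense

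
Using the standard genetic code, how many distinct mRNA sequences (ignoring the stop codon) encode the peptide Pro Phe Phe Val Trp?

Pro: 4 codons.
Phe: 2 codons.
Phe: 2 codons.
Val: 4 codons.
Trp: 1 codon.
4 × 2 × 2 × 4 × 1 = 64.

64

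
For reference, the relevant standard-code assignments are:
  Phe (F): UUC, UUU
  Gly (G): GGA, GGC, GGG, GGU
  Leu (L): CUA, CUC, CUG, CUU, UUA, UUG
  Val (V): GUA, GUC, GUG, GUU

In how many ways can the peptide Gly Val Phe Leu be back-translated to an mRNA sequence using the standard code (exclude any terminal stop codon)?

Gly: 4 codons.
Val: 4 codons.
Phe: 2 codons.
Leu: 6 codons.
4 × 4 × 2 × 6 = 192.

192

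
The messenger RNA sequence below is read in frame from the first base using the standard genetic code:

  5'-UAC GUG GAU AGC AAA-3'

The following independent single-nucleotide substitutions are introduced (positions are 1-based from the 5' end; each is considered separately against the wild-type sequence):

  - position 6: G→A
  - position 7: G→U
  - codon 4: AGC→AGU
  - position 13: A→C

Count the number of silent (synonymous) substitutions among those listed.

2

Codon 2: GUG (Val) → GUA (Val) — synonymous.
Codon 3: GAU (Asp) → UAU (Tyr) — missense.
Codon 4: AGC (Ser) → AGU (Ser) — synonymous.
Codon 5: AAA (Lys) → CAA (Gln) — missense.
Synonymous: 2 of 4.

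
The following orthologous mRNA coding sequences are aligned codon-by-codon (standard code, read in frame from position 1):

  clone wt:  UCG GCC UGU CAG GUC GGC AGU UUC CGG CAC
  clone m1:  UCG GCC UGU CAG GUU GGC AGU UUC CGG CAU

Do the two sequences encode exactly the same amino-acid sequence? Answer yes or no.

Codon 1: UCG Ser / UCG Ser — identical.
Codon 2: GCC Ala / GCC Ala — identical.
Codon 3: UGU Cys / UGU Cys — identical.
Codon 4: CAG Gln / CAG Gln — identical.
Codon 5: GUC Val / GUU Val — synonymous.
Codon 6: GGC Gly / GGC Gly — identical.
Codon 7: AGU Ser / AGU Ser — identical.
Codon 8: UUC Phe / UUC Phe — identical.
Codon 9: CGG Arg / CGG Arg — identical.
Codon 10: CAC His / CAU His — synonymous.
Nonsynonymous differences: 0 → same protein.

yes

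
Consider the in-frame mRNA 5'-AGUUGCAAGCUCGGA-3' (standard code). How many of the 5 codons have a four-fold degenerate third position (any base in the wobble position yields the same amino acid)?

2

Codon 1 AGU (Ser): third position 2-fold.
Codon 2 UGC (Cys): third position 2-fold.
Codon 3 AAG (Lys): third position 2-fold.
Codon 4 CUC (Leu): third position 4-fold.
Codon 5 GGA (Gly): third position 4-fold.
Four-fold degenerate third positions: 2.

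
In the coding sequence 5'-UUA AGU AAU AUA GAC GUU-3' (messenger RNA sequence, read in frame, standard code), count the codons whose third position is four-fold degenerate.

1

Codon 1 UUA (Leu): third position 2-fold.
Codon 2 AGU (Ser): third position 2-fold.
Codon 3 AAU (Asn): third position 2-fold.
Codon 4 AUA (Ile): third position 3-fold.
Codon 5 GAC (Asp): third position 2-fold.
Codon 6 GUU (Val): third position 4-fold.
Four-fold degenerate third positions: 1.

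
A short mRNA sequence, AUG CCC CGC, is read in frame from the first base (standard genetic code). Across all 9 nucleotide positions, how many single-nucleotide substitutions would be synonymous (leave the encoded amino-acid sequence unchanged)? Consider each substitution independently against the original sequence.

6

Codon 1 (AUG, Met): 0 synonymous substitutions.
Codon 2 (CCC, Pro): 3 synonymous substitutions.
Codon 3 (CGC, Arg): 3 synonymous substitutions.
Total: 0 + 3 + 3 = 6.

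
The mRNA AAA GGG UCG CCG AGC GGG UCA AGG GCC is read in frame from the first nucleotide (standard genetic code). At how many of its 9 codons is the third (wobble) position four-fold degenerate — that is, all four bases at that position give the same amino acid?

6

Codon 1 AAA (Lys): third position 2-fold.
Codon 2 GGG (Gly): third position 4-fold.
Codon 3 UCG (Ser): third position 4-fold.
Codon 4 CCG (Pro): third position 4-fold.
Codon 5 AGC (Ser): third position 2-fold.
Codon 6 GGG (Gly): third position 4-fold.
Codon 7 UCA (Ser): third position 4-fold.
Codon 8 AGG (Arg): third position 2-fold.
Codon 9 GCC (Ala): third position 4-fold.
Four-fold degenerate third positions: 6.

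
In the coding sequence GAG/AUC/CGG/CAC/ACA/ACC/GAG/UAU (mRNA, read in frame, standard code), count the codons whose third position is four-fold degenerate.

3

Codon 1 GAG (Glu): third position 2-fold.
Codon 2 AUC (Ile): third position 3-fold.
Codon 3 CGG (Arg): third position 4-fold.
Codon 4 CAC (His): third position 2-fold.
Codon 5 ACA (Thr): third position 4-fold.
Codon 6 ACC (Thr): third position 4-fold.
Codon 7 GAG (Glu): third position 2-fold.
Codon 8 UAU (Tyr): third position 2-fold.
Four-fold degenerate third positions: 3.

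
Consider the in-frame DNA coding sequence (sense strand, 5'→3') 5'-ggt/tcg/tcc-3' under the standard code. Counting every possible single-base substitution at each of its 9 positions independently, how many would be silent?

9

Codon 1 (GGT, Gly): 3 synonymous substitutions.
Codon 2 (TCG, Ser): 3 synonymous substitutions.
Codon 3 (TCC, Ser): 3 synonymous substitutions.
Total: 3 + 3 + 3 = 9.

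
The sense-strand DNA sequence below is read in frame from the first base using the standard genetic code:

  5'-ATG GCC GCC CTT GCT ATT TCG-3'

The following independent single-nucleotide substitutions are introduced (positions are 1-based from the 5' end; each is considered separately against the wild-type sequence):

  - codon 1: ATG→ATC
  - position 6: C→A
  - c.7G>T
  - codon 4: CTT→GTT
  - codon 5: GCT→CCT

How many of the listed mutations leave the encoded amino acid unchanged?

1

Codon 1: ATG (Met) → ATC (Ile) — missense.
Codon 2: GCC (Ala) → GCA (Ala) — synonymous.
Codon 3: GCC (Ala) → TCC (Ser) — missense.
Codon 4: CTT (Leu) → GTT (Val) — missense.
Codon 5: GCT (Ala) → CCT (Pro) — missense.
Synonymous: 1 of 5.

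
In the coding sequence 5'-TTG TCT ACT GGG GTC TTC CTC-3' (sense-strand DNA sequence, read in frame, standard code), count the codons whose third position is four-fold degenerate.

Codon 1 TTG (Leu): third position 2-fold.
Codon 2 TCT (Ser): third position 4-fold.
Codon 3 ACT (Thr): third position 4-fold.
Codon 4 GGG (Gly): third position 4-fold.
Codon 5 GTC (Val): third position 4-fold.
Codon 6 TTC (Phe): third position 2-fold.
Codon 7 CTC (Leu): third position 4-fold.
Four-fold degenerate third positions: 5.

5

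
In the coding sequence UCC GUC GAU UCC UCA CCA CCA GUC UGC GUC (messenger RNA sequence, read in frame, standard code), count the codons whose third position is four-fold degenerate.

Codon 1 UCC (Ser): third position 4-fold.
Codon 2 GUC (Val): third position 4-fold.
Codon 3 GAU (Asp): third position 2-fold.
Codon 4 UCC (Ser): third position 4-fold.
Codon 5 UCA (Ser): third position 4-fold.
Codon 6 CCA (Pro): third position 4-fold.
Codon 7 CCA (Pro): third position 4-fold.
Codon 8 GUC (Val): third position 4-fold.
Codon 9 UGC (Cys): third position 2-fold.
Codon 10 GUC (Val): third position 4-fold.
Four-fold degenerate third positions: 8.

8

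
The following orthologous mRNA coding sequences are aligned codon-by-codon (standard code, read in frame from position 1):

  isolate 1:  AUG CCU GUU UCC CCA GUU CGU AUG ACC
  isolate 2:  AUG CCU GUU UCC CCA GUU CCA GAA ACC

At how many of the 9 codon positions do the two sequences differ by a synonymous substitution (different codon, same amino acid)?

0

Codon 1: AUG Met / AUG Met — identical.
Codon 2: CCU Pro / CCU Pro — identical.
Codon 3: GUU Val / GUU Val — identical.
Codon 4: UCC Ser / UCC Ser — identical.
Codon 5: CCA Pro / CCA Pro — identical.
Codon 6: GUU Val / GUU Val — identical.
Codon 7: CGU Arg / CCA Pro — nonsynonymous.
Codon 8: AUG Met / GAA Glu — nonsynonymous.
Codon 9: ACC Thr / ACC Thr — identical.
Synonymous differences: 0.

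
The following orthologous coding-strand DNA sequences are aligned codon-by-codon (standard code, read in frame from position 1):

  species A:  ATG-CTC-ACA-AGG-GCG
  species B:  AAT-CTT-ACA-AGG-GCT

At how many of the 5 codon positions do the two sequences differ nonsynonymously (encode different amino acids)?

1

Codon 1: ATG Met / AAT Asn — nonsynonymous.
Codon 2: CTC Leu / CTT Leu — synonymous.
Codon 3: ACA Thr / ACA Thr — identical.
Codon 4: AGG Arg / AGG Arg — identical.
Codon 5: GCG Ala / GCT Ala — synonymous.
Nonsynonymous differences: 1.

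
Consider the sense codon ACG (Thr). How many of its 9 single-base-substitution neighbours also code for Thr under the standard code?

Position 1: none → 0 synonymous.
Position 2: none → 0 synonymous.
Position 3: ACU, ACC, ACA → 3 synonymous.
Total: 0 + 0 + 3 = 3.

3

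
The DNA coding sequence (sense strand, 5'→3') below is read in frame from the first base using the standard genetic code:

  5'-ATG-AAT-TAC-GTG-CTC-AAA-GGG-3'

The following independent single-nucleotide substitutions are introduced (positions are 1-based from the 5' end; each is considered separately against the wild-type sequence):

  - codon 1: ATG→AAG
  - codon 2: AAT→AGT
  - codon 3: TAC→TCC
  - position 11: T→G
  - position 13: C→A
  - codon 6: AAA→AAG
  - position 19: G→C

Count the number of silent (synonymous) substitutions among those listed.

1

Codon 1: ATG (Met) → AAG (Lys) — missense.
Codon 2: AAT (Asn) → AGT (Ser) — missense.
Codon 3: TAC (Tyr) → TCC (Ser) — missense.
Codon 4: GTG (Val) → GGG (Gly) — missense.
Codon 5: CTC (Leu) → ATC (Ile) — missense.
Codon 6: AAA (Lys) → AAG (Lys) — synonymous.
Codon 7: GGG (Gly) → CGG (Arg) — missense.
Synonymous: 1 of 7.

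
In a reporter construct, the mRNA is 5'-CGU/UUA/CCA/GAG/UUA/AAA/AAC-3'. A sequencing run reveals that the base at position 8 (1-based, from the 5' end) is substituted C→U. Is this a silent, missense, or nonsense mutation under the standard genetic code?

Position 8 falls in codon 3: CCA → Pro.
After the substitution the codon is CUA → Leu.
Pro ≠ Leu, so this is a missense mutation.

missense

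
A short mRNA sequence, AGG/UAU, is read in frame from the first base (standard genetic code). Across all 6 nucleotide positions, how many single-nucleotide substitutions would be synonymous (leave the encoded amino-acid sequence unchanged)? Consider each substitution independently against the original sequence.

Codon 1 (AGG, Arg): 2 synonymous substitutions.
Codon 2 (UAU, Tyr): 1 synonymous substitution.
Total: 2 + 1 = 3.

3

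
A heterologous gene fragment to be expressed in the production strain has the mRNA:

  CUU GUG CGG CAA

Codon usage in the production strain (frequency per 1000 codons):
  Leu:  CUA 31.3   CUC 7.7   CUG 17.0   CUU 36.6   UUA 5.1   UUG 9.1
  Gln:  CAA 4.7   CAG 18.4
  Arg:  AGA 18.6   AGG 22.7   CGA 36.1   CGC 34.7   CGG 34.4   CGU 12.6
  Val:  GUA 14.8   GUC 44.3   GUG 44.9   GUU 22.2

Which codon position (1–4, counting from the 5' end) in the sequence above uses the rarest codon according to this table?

Codon 1 CUU (Leu): 36.6 per 1000.
Codon 2 GUG (Val): 44.9 per 1000.
Codon 3 CGG (Arg): 34.4 per 1000.
Codon 4 CAA (Gln): 4.7 per 1000.
Lowest frequency is 4.7 at codon 4.

4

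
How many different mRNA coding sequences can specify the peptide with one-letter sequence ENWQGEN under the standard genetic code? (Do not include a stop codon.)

128

Glu: 2 codons.
Asn: 2 codons.
Trp: 1 codon.
Gln: 2 codons.
Gly: 4 codons.
Glu: 2 codons.
Asn: 2 codons.
2 × 2 × 1 × 2 × 4 × 2 × 2 = 128.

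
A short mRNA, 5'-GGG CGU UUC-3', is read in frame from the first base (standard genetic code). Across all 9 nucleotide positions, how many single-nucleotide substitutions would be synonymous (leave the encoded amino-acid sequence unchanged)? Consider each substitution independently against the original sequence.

7

Codon 1 (GGG, Gly): 3 synonymous substitutions.
Codon 2 (CGU, Arg): 3 synonymous substitutions.
Codon 3 (UUC, Phe): 1 synonymous substitution.
Total: 3 + 3 + 1 = 7.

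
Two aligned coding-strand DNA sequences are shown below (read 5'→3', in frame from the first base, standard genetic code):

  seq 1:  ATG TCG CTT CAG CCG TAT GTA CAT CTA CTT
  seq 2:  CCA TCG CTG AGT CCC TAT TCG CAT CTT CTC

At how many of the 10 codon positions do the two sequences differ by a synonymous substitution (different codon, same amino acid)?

Codon 1: ATG Met / CCA Pro — nonsynonymous.
Codon 2: TCG Ser / TCG Ser — identical.
Codon 3: CTT Leu / CTG Leu — synonymous.
Codon 4: CAG Gln / AGT Ser — nonsynonymous.
Codon 5: CCG Pro / CCC Pro — synonymous.
Codon 6: TAT Tyr / TAT Tyr — identical.
Codon 7: GTA Val / TCG Ser — nonsynonymous.
Codon 8: CAT His / CAT His — identical.
Codon 9: CTA Leu / CTT Leu — synonymous.
Codon 10: CTT Leu / CTC Leu — synonymous.
Synonymous differences: 4.

4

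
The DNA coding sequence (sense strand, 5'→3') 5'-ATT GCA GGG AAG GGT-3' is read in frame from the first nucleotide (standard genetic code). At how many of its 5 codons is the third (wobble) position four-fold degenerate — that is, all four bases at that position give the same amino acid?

Codon 1 ATT (Ile): third position 3-fold.
Codon 2 GCA (Ala): third position 4-fold.
Codon 3 GGG (Gly): third position 4-fold.
Codon 4 AAG (Lys): third position 2-fold.
Codon 5 GGT (Gly): third position 4-fold.
Four-fold degenerate third positions: 3.

3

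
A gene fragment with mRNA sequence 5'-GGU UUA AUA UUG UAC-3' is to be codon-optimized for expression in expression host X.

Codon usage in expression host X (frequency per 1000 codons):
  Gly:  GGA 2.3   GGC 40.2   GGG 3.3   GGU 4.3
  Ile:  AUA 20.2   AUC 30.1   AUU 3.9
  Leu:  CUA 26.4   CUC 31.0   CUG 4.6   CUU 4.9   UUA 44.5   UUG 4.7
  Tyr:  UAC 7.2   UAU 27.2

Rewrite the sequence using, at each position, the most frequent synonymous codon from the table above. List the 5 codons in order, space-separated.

GGC UUA AUC UUA UAU

Codon 1 (Gly): best is GGC at 40.2.
Codon 2 (Leu): best is UUA at 44.5.
Codon 3 (Ile): best is AUC at 30.1.
Codon 4 (Leu): best is UUA at 44.5.
Codon 5 (Tyr): best is UAU at 27.2.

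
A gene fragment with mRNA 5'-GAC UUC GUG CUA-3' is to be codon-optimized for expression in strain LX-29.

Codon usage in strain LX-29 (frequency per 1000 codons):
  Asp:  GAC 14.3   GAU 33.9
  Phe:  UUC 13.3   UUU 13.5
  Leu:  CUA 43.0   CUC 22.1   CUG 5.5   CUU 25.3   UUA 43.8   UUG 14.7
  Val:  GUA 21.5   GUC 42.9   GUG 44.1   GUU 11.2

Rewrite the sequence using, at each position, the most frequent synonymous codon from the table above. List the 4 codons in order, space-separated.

Codon 1 (Asp): best is GAU at 33.9.
Codon 2 (Phe): best is UUU at 13.5.
Codon 3 (Val): best is GUG at 44.1.
Codon 4 (Leu): best is UUA at 43.8.

GAU UUU GUG UUA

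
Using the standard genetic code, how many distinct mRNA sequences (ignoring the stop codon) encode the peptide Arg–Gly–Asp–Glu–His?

192

Arg: 6 codons.
Gly: 4 codons.
Asp: 2 codons.
Glu: 2 codons.
His: 2 codons.
6 × 4 × 2 × 2 × 2 = 192.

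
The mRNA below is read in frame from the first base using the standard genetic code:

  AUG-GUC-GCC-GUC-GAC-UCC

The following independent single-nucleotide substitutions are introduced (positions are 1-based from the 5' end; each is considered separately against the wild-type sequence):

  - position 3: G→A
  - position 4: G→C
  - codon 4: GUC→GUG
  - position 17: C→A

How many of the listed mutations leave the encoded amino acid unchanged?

1

Codon 1: AUG (Met) → AUA (Ile) — missense.
Codon 2: GUC (Val) → CUC (Leu) — missense.
Codon 4: GUC (Val) → GUG (Val) — synonymous.
Codon 6: UCC (Ser) → UAC (Tyr) — missense.
Synonymous: 1 of 4.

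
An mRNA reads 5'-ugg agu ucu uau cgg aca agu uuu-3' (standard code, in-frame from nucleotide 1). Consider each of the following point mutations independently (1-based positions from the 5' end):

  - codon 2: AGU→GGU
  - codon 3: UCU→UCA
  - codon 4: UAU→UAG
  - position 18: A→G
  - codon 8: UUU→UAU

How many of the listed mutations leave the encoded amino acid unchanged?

2

Codon 2: AGU (Ser) → GGU (Gly) — missense.
Codon 3: UCU (Ser) → UCA (Ser) — synonymous.
Codon 4: UAU (Tyr) → UAG (Stop) — nonsense.
Codon 6: ACA (Thr) → ACG (Thr) — synonymous.
Codon 8: UUU (Phe) → UAU (Tyr) — missense.
Synonymous: 2 of 5.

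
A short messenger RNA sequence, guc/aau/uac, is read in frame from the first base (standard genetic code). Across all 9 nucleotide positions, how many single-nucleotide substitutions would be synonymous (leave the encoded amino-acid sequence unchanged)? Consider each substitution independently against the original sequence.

Codon 1 (GUC, Val): 3 synonymous substitutions.
Codon 2 (AAU, Asn): 1 synonymous substitution.
Codon 3 (UAC, Tyr): 1 synonymous substitution.
Total: 3 + 1 + 1 = 5.

5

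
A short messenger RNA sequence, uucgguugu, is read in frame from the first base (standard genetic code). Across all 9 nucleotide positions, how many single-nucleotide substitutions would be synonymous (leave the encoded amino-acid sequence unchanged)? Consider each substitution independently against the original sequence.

Codon 1 (UUC, Phe): 1 synonymous substitution.
Codon 2 (GGU, Gly): 3 synonymous substitutions.
Codon 3 (UGU, Cys): 1 synonymous substitution.
Total: 1 + 3 + 1 = 5.

5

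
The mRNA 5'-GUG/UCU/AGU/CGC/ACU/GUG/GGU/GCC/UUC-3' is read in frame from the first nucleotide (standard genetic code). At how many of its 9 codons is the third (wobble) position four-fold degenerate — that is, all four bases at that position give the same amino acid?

7

Codon 1 GUG (Val): third position 4-fold.
Codon 2 UCU (Ser): third position 4-fold.
Codon 3 AGU (Ser): third position 2-fold.
Codon 4 CGC (Arg): third position 4-fold.
Codon 5 ACU (Thr): third position 4-fold.
Codon 6 GUG (Val): third position 4-fold.
Codon 7 GGU (Gly): third position 4-fold.
Codon 8 GCC (Ala): third position 4-fold.
Codon 9 UUC (Phe): third position 2-fold.
Four-fold degenerate third positions: 7.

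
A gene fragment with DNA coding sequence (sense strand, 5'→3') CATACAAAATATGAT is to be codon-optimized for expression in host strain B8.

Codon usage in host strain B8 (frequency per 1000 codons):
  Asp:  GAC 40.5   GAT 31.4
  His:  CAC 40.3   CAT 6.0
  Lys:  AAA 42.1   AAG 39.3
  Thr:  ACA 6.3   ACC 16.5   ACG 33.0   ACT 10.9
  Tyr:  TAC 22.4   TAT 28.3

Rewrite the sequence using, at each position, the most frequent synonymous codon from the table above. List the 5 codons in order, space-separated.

Codon 1 (His): best is CAC at 40.3.
Codon 2 (Thr): best is ACG at 33.0.
Codon 3 (Lys): best is AAA at 42.1.
Codon 4 (Tyr): best is TAT at 28.3.
Codon 5 (Asp): best is GAC at 40.5.

CAC ACG AAA TAT GAC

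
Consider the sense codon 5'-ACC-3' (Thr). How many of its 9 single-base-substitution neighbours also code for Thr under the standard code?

3

Position 1: none → 0 synonymous.
Position 2: none → 0 synonymous.
Position 3: ACU, ACA, ACG → 3 synonymous.
Total: 0 + 0 + 3 = 3.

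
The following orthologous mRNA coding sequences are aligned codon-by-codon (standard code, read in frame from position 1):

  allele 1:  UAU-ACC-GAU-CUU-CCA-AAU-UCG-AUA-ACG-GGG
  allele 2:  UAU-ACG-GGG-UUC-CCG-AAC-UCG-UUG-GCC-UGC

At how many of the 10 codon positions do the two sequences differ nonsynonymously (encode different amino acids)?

Codon 1: UAU Tyr / UAU Tyr — identical.
Codon 2: ACC Thr / ACG Thr — synonymous.
Codon 3: GAU Asp / GGG Gly — nonsynonymous.
Codon 4: CUU Leu / UUC Phe — nonsynonymous.
Codon 5: CCA Pro / CCG Pro — synonymous.
Codon 6: AAU Asn / AAC Asn — synonymous.
Codon 7: UCG Ser / UCG Ser — identical.
Codon 8: AUA Ile / UUG Leu — nonsynonymous.
Codon 9: ACG Thr / GCC Ala — nonsynonymous.
Codon 10: GGG Gly / UGC Cys — nonsynonymous.
Nonsynonymous differences: 5.

5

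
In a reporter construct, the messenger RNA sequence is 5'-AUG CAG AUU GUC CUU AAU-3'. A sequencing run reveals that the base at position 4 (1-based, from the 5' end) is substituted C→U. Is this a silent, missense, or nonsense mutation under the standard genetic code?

Position 4 falls in codon 2: CAG → Gln.
After the substitution the codon is UAG → Stop.
The new codon is a stop codon, so this is a nonsense mutation.

nonsense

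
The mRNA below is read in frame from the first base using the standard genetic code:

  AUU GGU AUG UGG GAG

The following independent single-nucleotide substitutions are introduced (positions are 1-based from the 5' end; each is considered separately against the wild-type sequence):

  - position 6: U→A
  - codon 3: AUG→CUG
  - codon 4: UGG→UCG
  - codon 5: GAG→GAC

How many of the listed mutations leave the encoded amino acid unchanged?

1

Codon 2: GGU (Gly) → GGA (Gly) — synonymous.
Codon 3: AUG (Met) → CUG (Leu) — missense.
Codon 4: UGG (Trp) → UCG (Ser) — missense.
Codon 5: GAG (Glu) → GAC (Asp) — missense.
Synonymous: 1 of 4.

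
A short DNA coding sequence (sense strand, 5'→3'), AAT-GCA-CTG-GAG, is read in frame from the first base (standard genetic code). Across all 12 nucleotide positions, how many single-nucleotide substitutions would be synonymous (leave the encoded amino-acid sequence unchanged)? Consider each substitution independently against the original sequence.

Codon 1 (AAT, Asn): 1 synonymous substitution.
Codon 2 (GCA, Ala): 3 synonymous substitutions.
Codon 3 (CTG, Leu): 4 synonymous substitutions.
Codon 4 (GAG, Glu): 1 synonymous substitution.
Total: 1 + 3 + 4 + 1 = 9.

9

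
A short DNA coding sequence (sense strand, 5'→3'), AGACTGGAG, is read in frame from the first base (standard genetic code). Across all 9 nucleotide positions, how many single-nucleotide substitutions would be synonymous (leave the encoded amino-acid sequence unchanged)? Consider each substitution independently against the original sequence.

Codon 1 (AGA, Arg): 2 synonymous substitutions.
Codon 2 (CTG, Leu): 4 synonymous substitutions.
Codon 3 (GAG, Glu): 1 synonymous substitution.
Total: 2 + 4 + 1 = 7.

7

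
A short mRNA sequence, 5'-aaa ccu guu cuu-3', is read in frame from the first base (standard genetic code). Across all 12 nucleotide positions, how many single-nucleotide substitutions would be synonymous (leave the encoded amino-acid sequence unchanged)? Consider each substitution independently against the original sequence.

Codon 1 (AAA, Lys): 1 synonymous substitution.
Codon 2 (CCU, Pro): 3 synonymous substitutions.
Codon 3 (GUU, Val): 3 synonymous substitutions.
Codon 4 (CUU, Leu): 3 synonymous substitutions.
Total: 1 + 3 + 3 + 3 = 10.

10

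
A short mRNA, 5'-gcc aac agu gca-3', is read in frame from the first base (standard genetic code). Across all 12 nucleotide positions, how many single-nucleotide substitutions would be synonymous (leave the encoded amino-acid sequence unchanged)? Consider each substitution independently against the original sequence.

Codon 1 (GCC, Ala): 3 synonymous substitutions.
Codon 2 (AAC, Asn): 1 synonymous substitution.
Codon 3 (AGU, Ser): 1 synonymous substitution.
Codon 4 (GCA, Ala): 3 synonymous substitutions.
Total: 3 + 1 + 1 + 3 = 8.

8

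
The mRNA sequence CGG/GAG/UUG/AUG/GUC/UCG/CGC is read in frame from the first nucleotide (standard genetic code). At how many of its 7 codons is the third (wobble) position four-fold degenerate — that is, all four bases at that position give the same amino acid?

Codon 1 CGG (Arg): third position 4-fold.
Codon 2 GAG (Glu): third position 2-fold.
Codon 3 UUG (Leu): third position 2-fold.
Codon 4 AUG (Met): third position 1-fold.
Codon 5 GUC (Val): third position 4-fold.
Codon 6 UCG (Ser): third position 4-fold.
Codon 7 CGC (Arg): third position 4-fold.
Four-fold degenerate third positions: 4.

4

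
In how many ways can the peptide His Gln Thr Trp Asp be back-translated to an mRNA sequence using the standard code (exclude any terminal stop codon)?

32

His: 2 codons.
Gln: 2 codons.
Thr: 4 codons.
Trp: 1 codon.
Asp: 2 codons.
2 × 2 × 4 × 1 × 2 = 32.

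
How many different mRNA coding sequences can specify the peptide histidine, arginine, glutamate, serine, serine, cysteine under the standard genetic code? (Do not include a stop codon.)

1728

His: 2 codons.
Arg: 6 codons.
Glu: 2 codons.
Ser: 6 codons.
Ser: 6 codons.
Cys: 2 codons.
2 × 6 × 2 × 6 × 6 × 2 = 1728.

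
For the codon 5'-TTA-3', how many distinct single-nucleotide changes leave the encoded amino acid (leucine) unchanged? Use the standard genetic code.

Position 1: CTA → 1 synonymous.
Position 2: none → 0 synonymous.
Position 3: TTG → 1 synonymous.
Total: 1 + 0 + 1 = 2.

2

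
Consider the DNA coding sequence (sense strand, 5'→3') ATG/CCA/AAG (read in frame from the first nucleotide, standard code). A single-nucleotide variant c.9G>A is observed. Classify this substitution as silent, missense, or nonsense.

silent

Position 9 falls in codon 3: AAG → Lys.
After the substitution the codon is AAA → Lys.
Both encode Lys, so the change is synonymous.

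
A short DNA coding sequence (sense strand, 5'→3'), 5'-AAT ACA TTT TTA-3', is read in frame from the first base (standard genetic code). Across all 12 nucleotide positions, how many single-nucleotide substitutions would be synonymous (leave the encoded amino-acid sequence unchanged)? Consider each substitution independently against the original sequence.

Codon 1 (AAT, Asn): 1 synonymous substitution.
Codon 2 (ACA, Thr): 3 synonymous substitutions.
Codon 3 (TTT, Phe): 1 synonymous substitution.
Codon 4 (TTA, Leu): 2 synonymous substitutions.
Total: 1 + 3 + 1 + 2 = 7.

7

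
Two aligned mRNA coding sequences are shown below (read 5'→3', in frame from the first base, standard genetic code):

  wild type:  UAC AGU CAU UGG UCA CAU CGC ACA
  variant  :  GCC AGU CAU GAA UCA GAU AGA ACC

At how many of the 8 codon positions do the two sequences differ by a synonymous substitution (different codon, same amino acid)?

Codon 1: UAC Tyr / GCC Ala — nonsynonymous.
Codon 2: AGU Ser / AGU Ser — identical.
Codon 3: CAU His / CAU His — identical.
Codon 4: UGG Trp / GAA Glu — nonsynonymous.
Codon 5: UCA Ser / UCA Ser — identical.
Codon 6: CAU His / GAU Asp — nonsynonymous.
Codon 7: CGC Arg / AGA Arg — synonymous.
Codon 8: ACA Thr / ACC Thr — synonymous.
Synonymous differences: 2.

2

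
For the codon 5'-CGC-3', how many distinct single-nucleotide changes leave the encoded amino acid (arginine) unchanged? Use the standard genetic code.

3

Position 1: none → 0 synonymous.
Position 2: none → 0 synonymous.
Position 3: CGU, CGA, CGG → 3 synonymous.
Total: 0 + 0 + 3 = 3.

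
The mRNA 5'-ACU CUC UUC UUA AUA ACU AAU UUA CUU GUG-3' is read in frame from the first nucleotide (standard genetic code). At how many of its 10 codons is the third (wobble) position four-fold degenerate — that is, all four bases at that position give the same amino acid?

5

Codon 1 ACU (Thr): third position 4-fold.
Codon 2 CUC (Leu): third position 4-fold.
Codon 3 UUC (Phe): third position 2-fold.
Codon 4 UUA (Leu): third position 2-fold.
Codon 5 AUA (Ile): third position 3-fold.
Codon 6 ACU (Thr): third position 4-fold.
Codon 7 AAU (Asn): third position 2-fold.
Codon 8 UUA (Leu): third position 2-fold.
Codon 9 CUU (Leu): third position 4-fold.
Codon 10 GUG (Val): third position 4-fold.
Four-fold degenerate third positions: 5.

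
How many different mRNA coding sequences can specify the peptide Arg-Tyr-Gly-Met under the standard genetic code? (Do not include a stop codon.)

Arg: 6 codons.
Tyr: 2 codons.
Gly: 4 codons.
Met: 1 codon.
6 × 2 × 4 × 1 = 48.

48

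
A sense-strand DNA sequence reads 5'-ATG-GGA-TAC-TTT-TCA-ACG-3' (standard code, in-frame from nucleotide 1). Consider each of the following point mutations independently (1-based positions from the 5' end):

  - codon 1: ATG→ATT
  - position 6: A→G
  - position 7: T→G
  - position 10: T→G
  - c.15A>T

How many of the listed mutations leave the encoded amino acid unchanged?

Codon 1: ATG (Met) → ATT (Ile) — missense.
Codon 2: GGA (Gly) → GGG (Gly) — synonymous.
Codon 3: TAC (Tyr) → GAC (Asp) — missense.
Codon 4: TTT (Phe) → GTT (Val) — missense.
Codon 5: TCA (Ser) → TCT (Ser) — synonymous.
Synonymous: 2 of 5.

2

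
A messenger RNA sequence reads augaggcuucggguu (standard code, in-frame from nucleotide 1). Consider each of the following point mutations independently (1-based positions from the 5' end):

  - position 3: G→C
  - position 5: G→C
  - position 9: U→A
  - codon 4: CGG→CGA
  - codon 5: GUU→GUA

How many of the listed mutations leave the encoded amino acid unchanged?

Codon 1: AUG (Met) → AUC (Ile) — missense.
Codon 2: AGG (Arg) → ACG (Thr) — missense.
Codon 3: CUU (Leu) → CUA (Leu) — synonymous.
Codon 4: CGG (Arg) → CGA (Arg) — synonymous.
Codon 5: GUU (Val) → GUA (Val) — synonymous.
Synonymous: 3 of 5.

3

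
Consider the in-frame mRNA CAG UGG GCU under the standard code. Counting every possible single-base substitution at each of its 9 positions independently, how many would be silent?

Codon 1 (CAG, Gln): 1 synonymous substitution.
Codon 2 (UGG, Trp): 0 synonymous substitutions.
Codon 3 (GCU, Ala): 3 synonymous substitutions.
Total: 1 + 0 + 3 = 4.

4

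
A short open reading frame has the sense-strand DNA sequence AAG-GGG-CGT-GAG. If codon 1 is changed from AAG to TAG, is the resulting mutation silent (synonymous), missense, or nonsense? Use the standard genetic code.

Position 1 falls in codon 1: AAG → Lys.
After the substitution the codon is TAG → Stop.
The new codon is a stop codon, so this is a nonsense mutation.

nonsense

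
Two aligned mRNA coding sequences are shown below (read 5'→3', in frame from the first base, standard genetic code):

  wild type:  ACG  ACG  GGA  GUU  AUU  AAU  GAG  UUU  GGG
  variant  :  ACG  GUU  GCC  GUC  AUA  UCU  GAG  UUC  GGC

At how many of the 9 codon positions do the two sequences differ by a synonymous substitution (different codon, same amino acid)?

Codon 1: ACG Thr / ACG Thr — identical.
Codon 2: ACG Thr / GUU Val — nonsynonymous.
Codon 3: GGA Gly / GCC Ala — nonsynonymous.
Codon 4: GUU Val / GUC Val — synonymous.
Codon 5: AUU Ile / AUA Ile — synonymous.
Codon 6: AAU Asn / UCU Ser — nonsynonymous.
Codon 7: GAG Glu / GAG Glu — identical.
Codon 8: UUU Phe / UUC Phe — synonymous.
Codon 9: GGG Gly / GGC Gly — synonymous.
Synonymous differences: 4.

4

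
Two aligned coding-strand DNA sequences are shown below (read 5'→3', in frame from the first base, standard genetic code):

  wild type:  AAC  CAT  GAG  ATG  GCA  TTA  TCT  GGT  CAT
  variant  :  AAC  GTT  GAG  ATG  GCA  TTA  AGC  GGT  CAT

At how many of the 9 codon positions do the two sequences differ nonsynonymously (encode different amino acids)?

1

Codon 1: AAC Asn / AAC Asn — identical.
Codon 2: CAT His / GTT Val — nonsynonymous.
Codon 3: GAG Glu / GAG Glu — identical.
Codon 4: ATG Met / ATG Met — identical.
Codon 5: GCA Ala / GCA Ala — identical.
Codon 6: TTA Leu / TTA Leu — identical.
Codon 7: TCT Ser / AGC Ser — synonymous.
Codon 8: GGT Gly / GGT Gly — identical.
Codon 9: CAT His / CAT His — identical.
Nonsynonymous differences: 1.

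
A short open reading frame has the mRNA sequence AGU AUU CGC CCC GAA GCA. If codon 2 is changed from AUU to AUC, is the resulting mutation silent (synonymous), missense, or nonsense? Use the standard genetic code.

silent

Position 6 falls in codon 2: AUU → Ile.
After the substitution the codon is AUC → Ile.
Both encode Ile, so the change is synonymous.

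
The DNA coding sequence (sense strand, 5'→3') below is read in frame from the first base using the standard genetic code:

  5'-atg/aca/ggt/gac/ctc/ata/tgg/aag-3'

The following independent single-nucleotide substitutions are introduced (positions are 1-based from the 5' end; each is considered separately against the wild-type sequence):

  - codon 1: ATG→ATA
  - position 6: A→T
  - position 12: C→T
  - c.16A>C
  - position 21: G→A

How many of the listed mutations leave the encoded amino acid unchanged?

Codon 1: ATG (Met) → ATA (Ile) — missense.
Codon 2: ACA (Thr) → ACT (Thr) — synonymous.
Codon 4: GAC (Asp) → GAT (Asp) — synonymous.
Codon 6: ATA (Ile) → CTA (Leu) — missense.
Codon 7: TGG (Trp) → TGA (Stop) — nonsense.
Synonymous: 2 of 5.

2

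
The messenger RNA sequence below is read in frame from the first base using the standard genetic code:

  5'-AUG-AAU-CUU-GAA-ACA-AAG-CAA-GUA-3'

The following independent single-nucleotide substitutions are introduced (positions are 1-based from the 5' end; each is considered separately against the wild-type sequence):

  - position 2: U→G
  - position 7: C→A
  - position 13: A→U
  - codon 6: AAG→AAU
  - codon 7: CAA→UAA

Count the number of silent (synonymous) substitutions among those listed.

0

Codon 1: AUG (Met) → AGG (Arg) — missense.
Codon 3: CUU (Leu) → AUU (Ile) — missense.
Codon 5: ACA (Thr) → UCA (Ser) — missense.
Codon 6: AAG (Lys) → AAU (Asn) — missense.
Codon 7: CAA (Gln) → UAA (Stop) — nonsense.
Synonymous: 0 of 5.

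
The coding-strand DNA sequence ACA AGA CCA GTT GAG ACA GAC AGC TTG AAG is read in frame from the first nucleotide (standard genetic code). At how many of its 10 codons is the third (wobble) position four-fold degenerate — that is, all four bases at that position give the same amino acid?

Codon 1 ACA (Thr): third position 4-fold.
Codon 2 AGA (Arg): third position 2-fold.
Codon 3 CCA (Pro): third position 4-fold.
Codon 4 GTT (Val): third position 4-fold.
Codon 5 GAG (Glu): third position 2-fold.
Codon 6 ACA (Thr): third position 4-fold.
Codon 7 GAC (Asp): third position 2-fold.
Codon 8 AGC (Ser): third position 2-fold.
Codon 9 TTG (Leu): third position 2-fold.
Codon 10 AAG (Lys): third position 2-fold.
Four-fold degenerate third positions: 4.

4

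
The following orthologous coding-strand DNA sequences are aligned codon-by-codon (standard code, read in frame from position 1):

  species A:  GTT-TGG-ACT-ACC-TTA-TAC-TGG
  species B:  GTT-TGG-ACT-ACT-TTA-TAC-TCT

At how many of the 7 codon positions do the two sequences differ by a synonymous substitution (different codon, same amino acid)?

Codon 1: GTT Val / GTT Val — identical.
Codon 2: TGG Trp / TGG Trp — identical.
Codon 3: ACT Thr / ACT Thr — identical.
Codon 4: ACC Thr / ACT Thr — synonymous.
Codon 5: TTA Leu / TTA Leu — identical.
Codon 6: TAC Tyr / TAC Tyr — identical.
Codon 7: TGG Trp / TCT Ser — nonsynonymous.
Synonymous differences: 1.

1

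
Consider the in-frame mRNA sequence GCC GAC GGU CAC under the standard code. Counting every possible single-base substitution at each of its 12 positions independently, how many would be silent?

Codon 1 (GCC, Ala): 3 synonymous substitutions.
Codon 2 (GAC, Asp): 1 synonymous substitution.
Codon 3 (GGU, Gly): 3 synonymous substitutions.
Codon 4 (CAC, His): 1 synonymous substitution.
Total: 3 + 1 + 3 + 1 = 8.

8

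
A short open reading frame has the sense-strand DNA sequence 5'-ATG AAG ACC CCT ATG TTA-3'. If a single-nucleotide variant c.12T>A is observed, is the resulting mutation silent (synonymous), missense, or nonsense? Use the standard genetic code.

silent

Position 12 falls in codon 4: CCT → Pro.
After the substitution the codon is CCA → Pro.
Both encode Pro, so the change is synonymous.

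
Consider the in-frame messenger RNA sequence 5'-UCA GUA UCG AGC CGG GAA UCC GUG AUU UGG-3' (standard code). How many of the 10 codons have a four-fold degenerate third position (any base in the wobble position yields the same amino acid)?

Codon 1 UCA (Ser): third position 4-fold.
Codon 2 GUA (Val): third position 4-fold.
Codon 3 UCG (Ser): third position 4-fold.
Codon 4 AGC (Ser): third position 2-fold.
Codon 5 CGG (Arg): third position 4-fold.
Codon 6 GAA (Glu): third position 2-fold.
Codon 7 UCC (Ser): third position 4-fold.
Codon 8 GUG (Val): third position 4-fold.
Codon 9 AUU (Ile): third position 3-fold.
Codon 10 UGG (Trp): third position 1-fold.
Four-fold degenerate third positions: 6.

6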